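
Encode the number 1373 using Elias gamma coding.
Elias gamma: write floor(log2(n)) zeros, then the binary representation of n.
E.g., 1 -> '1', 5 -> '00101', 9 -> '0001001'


num_bits = floor(log2(1373)) + 1 = 11
leading_zeros = num_bits - 1 = 10
binary(1373) = 10101011101

Elias gamma(1373) = '0000000000' + '10101011101' = 000000000010101011101 (21 bits)


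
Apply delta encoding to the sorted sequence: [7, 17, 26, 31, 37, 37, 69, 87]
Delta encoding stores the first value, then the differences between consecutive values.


First value: 7
Deltas:
  17 - 7 = 10
  26 - 17 = 9
  31 - 26 = 5
  37 - 31 = 6
  37 - 37 = 0
  69 - 37 = 32
  87 - 69 = 18


Delta encoded: [7, 10, 9, 5, 6, 0, 32, 18]


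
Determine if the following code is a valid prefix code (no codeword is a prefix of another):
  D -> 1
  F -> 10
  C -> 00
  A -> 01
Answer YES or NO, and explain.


Checking each pair (does one codeword prefix another?):
  D='1' vs F='10': prefix -- VIOLATION

NO -- this is NOT a valid prefix code. D (1) is a prefix of F (10).


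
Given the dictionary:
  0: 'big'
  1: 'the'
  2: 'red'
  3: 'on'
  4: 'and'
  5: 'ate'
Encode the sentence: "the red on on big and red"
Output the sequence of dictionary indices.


Look up each word in the dictionary:
  'the' -> 1
  'red' -> 2
  'on' -> 3
  'on' -> 3
  'big' -> 0
  'and' -> 4
  'red' -> 2

Encoded: [1, 2, 3, 3, 0, 4, 2]


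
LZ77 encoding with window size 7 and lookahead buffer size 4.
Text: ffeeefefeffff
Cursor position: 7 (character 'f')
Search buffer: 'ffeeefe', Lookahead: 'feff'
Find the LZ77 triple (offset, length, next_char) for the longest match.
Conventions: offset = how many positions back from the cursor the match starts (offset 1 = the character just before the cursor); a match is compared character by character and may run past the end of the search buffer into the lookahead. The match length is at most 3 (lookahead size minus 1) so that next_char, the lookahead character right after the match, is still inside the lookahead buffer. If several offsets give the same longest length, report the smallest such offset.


Try each offset into the search buffer:
  offset=1 (pos 6, char 'e'): match length 0
  offset=2 (pos 5, char 'f'): match length 3
  offset=3 (pos 4, char 'e'): match length 0
  offset=4 (pos 3, char 'e'): match length 0
  offset=5 (pos 2, char 'e'): match length 0
  offset=6 (pos 1, char 'f'): match length 2
  offset=7 (pos 0, char 'f'): match length 1
Longest match has length 3 at offset 2.
next_char = character at position 7 + 3 = 10 -> 'f'

Best match: offset=2, length=3 (matching 'fef' starting at position 5)
LZ77 triple: (2, 3, 'f')


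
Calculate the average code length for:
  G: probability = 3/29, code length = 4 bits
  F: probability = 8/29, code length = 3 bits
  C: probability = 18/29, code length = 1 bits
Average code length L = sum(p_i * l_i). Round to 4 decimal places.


Weighted contributions p_i * l_i:
  G: (3/29) * 4 = 12/29
  F: (8/29) * 3 = 24/29
  C: (18/29) * 1 = 18/29
Sum = (12 + 24 + 18)/29 = 54/29

L = 54/29 = 1.8621 bits/symbol


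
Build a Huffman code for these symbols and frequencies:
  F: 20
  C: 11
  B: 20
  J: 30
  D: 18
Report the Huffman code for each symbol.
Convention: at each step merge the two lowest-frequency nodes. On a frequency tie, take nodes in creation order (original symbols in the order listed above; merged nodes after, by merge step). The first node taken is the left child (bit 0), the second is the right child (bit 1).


Huffman tree construction:
Step 1: Merge C(11) + D(18) = 29
Step 2: Merge F(20) + B(20) = 40
Step 3: Merge (C+D)(29) + J(30) = 59
Step 4: Merge (F+B)(40) + ((C+D)+J)(59) = 99
Read each symbol's code off the tree from the root (left child = 0, right child = 1).

Codes:
  F: 00 (length 2)
  C: 100 (length 3)
  B: 01 (length 2)
  J: 11 (length 2)
  D: 101 (length 3)
Average code length: 227/99 = 2.2929 bits/symbol


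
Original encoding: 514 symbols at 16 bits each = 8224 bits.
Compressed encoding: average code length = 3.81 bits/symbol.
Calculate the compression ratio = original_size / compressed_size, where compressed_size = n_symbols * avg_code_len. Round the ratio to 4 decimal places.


original_size = n_symbols * orig_bits = 514 * 16 = 8224 bits
compressed_size = n_symbols * avg_code_len = 514 * 3.81 = 1958.34 bits
ratio = original_size / compressed_size = 8224 / 1958.34 = 4.1995

Compression ratio = 4.1995


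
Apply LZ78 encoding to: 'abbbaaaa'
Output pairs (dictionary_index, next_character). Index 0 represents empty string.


LZ78 encoding steps:
Dictionary: {0: ''}
Step 1: w='' (idx 0), next='a' -> output (0, 'a'), add 'a' as idx 1
Step 2: w='' (idx 0), next='b' -> output (0, 'b'), add 'b' as idx 2
Step 3: w='b' (idx 2), next='b' -> output (2, 'b'), add 'bb' as idx 3
Step 4: w='a' (idx 1), next='a' -> output (1, 'a'), add 'aa' as idx 4
Step 5: w='aa' (idx 4), end of input -> output (4, '')


Encoded: [(0, 'a'), (0, 'b'), (2, 'b'), (1, 'a'), (4, '')]


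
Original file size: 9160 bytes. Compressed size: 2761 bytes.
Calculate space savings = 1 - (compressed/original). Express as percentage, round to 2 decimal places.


ratio = compressed/original = 2761/9160 = 0.301419
savings = 1 - ratio = 1 - 0.301419 = 0.698581
as a percentage: 0.698581 * 100 = 69.86%

Space savings = 1 - 2761/9160 = 69.86%


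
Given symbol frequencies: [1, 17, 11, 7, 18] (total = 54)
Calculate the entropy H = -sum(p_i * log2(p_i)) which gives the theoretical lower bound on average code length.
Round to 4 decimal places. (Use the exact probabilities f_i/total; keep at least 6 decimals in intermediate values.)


Per-symbol terms -p_i * log2(p_i) with p_i = f_i/54:
  p = 1/54 = 0.018519: log2(p) = -5.754888, -p*log2(p) = 0.106572
  p = 17/54 = 0.314815: log2(p) = -1.667425, -p*log2(p) = 0.524930
  p = 11/54 = 0.203704: log2(p) = -2.295456, -p*log2(p) = 0.467593
  p = 7/54 = 0.129630: log2(p) = -2.947533, -p*log2(p) = 0.382088
  p = 18/54 = 0.333333: log2(p) = -1.584963, -p*log2(p) = 0.528321
H = 0.106572 + 0.524930 + 0.467593 + 0.382088 + 0.528321 = 2.009504

H = 2.0095 bits/symbol


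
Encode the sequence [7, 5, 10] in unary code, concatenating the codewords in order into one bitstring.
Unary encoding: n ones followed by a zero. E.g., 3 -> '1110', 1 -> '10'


Encode each number as n ones followed by a terminating 0:
  7 -> 11111110 (8 bits)
  5 -> 111110 (6 bits)
  10 -> 11111111110 (11 bits)
Total length = 8 + 6 + 11 = 25 bits.

Unary([7, 5, 10]) = 1111111011111011111111110 (25 bits)


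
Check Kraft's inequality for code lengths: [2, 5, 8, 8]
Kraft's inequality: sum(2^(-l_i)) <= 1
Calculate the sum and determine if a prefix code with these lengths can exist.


Sum = 2^(-2) + 2^(-5) + 2^(-8) + 2^(-8)
    = 0.25 + 0.03125 + 0.00390625 + 0.00390625
    = 74/256 = 0.2890625
Since 0.2890625 <= 1, Kraft's inequality IS satisfied.
A prefix code with these lengths CAN exist.

Kraft sum = 0.2890625. Satisfied.


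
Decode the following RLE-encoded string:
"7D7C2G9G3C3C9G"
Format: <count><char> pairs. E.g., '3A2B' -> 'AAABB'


Expanding each <count><char> pair:
  7D -> 'DDDDDDD'
  7C -> 'CCCCCCC'
  2G -> 'GG'
  9G -> 'GGGGGGGGG'
  3C -> 'CCC'
  3C -> 'CCC'
  9G -> 'GGGGGGGGG'

Decoded = DDDDDDDCCCCCCCGGGGGGGGGGGCCCCCCGGGGGGGGG


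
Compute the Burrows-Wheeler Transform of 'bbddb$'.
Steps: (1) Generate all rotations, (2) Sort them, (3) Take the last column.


Rotations (sorted):
  0: $bbddb -> last char: b
  1: b$bbdd -> last char: d
  2: bbddb$ -> last char: $
  3: bddb$b -> last char: b
  4: db$bbd -> last char: d
  5: ddb$bb -> last char: b


BWT = bd$bdb


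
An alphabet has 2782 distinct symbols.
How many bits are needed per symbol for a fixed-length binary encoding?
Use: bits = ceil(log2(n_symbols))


log2(2782) = 11.4419
Bracket: 2^11 = 2048 < 2782 <= 2^12 = 4096
So ceil(log2(2782)) = 12

bits = ceil(log2(2782)) = ceil(11.4419) = 12 bits


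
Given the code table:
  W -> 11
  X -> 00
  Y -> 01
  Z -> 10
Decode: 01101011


Decoding:
01 -> Y
10 -> Z
10 -> Z
11 -> W


Result: YZZW


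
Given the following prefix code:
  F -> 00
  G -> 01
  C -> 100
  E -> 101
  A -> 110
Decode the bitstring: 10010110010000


Decoding step by step:
Bits 100 -> C
Bits 101 -> E
Bits 100 -> C
Bits 100 -> C
Bits 00 -> F


Decoded message: CECCF


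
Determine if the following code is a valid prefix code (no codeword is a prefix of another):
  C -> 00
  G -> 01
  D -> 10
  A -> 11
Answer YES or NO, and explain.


Checking each pair (does one codeword prefix another?):
  C='00' vs G='01': no prefix
  C='00' vs D='10': no prefix
  C='00' vs A='11': no prefix
  G='01' vs C='00': no prefix
  G='01' vs D='10': no prefix
  G='01' vs A='11': no prefix
  D='10' vs C='00': no prefix
  D='10' vs G='01': no prefix
  D='10' vs A='11': no prefix
  A='11' vs C='00': no prefix
  A='11' vs G='01': no prefix
  A='11' vs D='10': no prefix
No violation found over all pairs.

YES -- this is a valid prefix code. No codeword is a prefix of any other codeword.


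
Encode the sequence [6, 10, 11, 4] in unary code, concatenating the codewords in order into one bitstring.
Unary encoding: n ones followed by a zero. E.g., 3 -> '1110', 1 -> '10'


Encode each number as n ones followed by a terminating 0:
  6 -> 1111110 (7 bits)
  10 -> 11111111110 (11 bits)
  11 -> 111111111110 (12 bits)
  4 -> 11110 (5 bits)
Total length = 7 + 11 + 12 + 5 = 35 bits.

Unary([6, 10, 11, 4]) = 11111101111111111011111111111011110 (35 bits)


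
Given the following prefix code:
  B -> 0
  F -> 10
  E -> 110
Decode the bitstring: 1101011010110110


Decoding step by step:
Bits 110 -> E
Bits 10 -> F
Bits 110 -> E
Bits 10 -> F
Bits 110 -> E
Bits 110 -> E


Decoded message: EFEFEE


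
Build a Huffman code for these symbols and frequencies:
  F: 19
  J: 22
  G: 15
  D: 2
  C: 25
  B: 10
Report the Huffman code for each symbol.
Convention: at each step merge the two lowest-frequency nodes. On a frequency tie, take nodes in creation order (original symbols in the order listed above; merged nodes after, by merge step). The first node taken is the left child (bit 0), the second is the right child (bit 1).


Huffman tree construction:
Step 1: Merge D(2) + B(10) = 12
Step 2: Merge (D+B)(12) + G(15) = 27
Step 3: Merge F(19) + J(22) = 41
Step 4: Merge C(25) + ((D+B)+G)(27) = 52
Step 5: Merge (F+J)(41) + (C+((D+B)+G))(52) = 93
Read each symbol's code off the tree from the root (left child = 0, right child = 1).

Codes:
  F: 00 (length 2)
  J: 01 (length 2)
  G: 111 (length 3)
  D: 1100 (length 4)
  C: 10 (length 2)
  B: 1101 (length 4)
Average code length: 225/93 = 2.4194 bits/symbol


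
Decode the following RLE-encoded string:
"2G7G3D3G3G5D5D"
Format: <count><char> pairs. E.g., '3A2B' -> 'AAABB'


Expanding each <count><char> pair:
  2G -> 'GG'
  7G -> 'GGGGGGG'
  3D -> 'DDD'
  3G -> 'GGG'
  3G -> 'GGG'
  5D -> 'DDDDD'
  5D -> 'DDDDD'

Decoded = GGGGGGGGGDDDGGGGGGDDDDDDDDDD


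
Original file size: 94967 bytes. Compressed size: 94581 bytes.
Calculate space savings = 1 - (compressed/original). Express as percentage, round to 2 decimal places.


ratio = compressed/original = 94581/94967 = 0.995935
savings = 1 - ratio = 1 - 0.995935 = 0.004065
as a percentage: 0.004065 * 100 = 0.41%

Space savings = 1 - 94581/94967 = 0.41%


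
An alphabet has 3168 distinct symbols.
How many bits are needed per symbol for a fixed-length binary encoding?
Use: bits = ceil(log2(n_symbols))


log2(3168) = 11.6294
Bracket: 2^11 = 2048 < 3168 <= 2^12 = 4096
So ceil(log2(3168)) = 12

bits = ceil(log2(3168)) = ceil(11.6294) = 12 bits


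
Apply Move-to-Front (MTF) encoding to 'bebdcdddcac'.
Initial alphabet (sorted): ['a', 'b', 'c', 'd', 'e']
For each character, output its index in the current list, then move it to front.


MTF encoding:
'b': index 1 in ['a', 'b', 'c', 'd', 'e'] -> ['b', 'a', 'c', 'd', 'e']
'e': index 4 in ['b', 'a', 'c', 'd', 'e'] -> ['e', 'b', 'a', 'c', 'd']
'b': index 1 in ['e', 'b', 'a', 'c', 'd'] -> ['b', 'e', 'a', 'c', 'd']
'd': index 4 in ['b', 'e', 'a', 'c', 'd'] -> ['d', 'b', 'e', 'a', 'c']
'c': index 4 in ['d', 'b', 'e', 'a', 'c'] -> ['c', 'd', 'b', 'e', 'a']
'd': index 1 in ['c', 'd', 'b', 'e', 'a'] -> ['d', 'c', 'b', 'e', 'a']
'd': index 0 in ['d', 'c', 'b', 'e', 'a'] -> ['d', 'c', 'b', 'e', 'a']
'd': index 0 in ['d', 'c', 'b', 'e', 'a'] -> ['d', 'c', 'b', 'e', 'a']
'c': index 1 in ['d', 'c', 'b', 'e', 'a'] -> ['c', 'd', 'b', 'e', 'a']
'a': index 4 in ['c', 'd', 'b', 'e', 'a'] -> ['a', 'c', 'd', 'b', 'e']
'c': index 1 in ['a', 'c', 'd', 'b', 'e'] -> ['c', 'a', 'd', 'b', 'e']


Output: [1, 4, 1, 4, 4, 1, 0, 0, 1, 4, 1]


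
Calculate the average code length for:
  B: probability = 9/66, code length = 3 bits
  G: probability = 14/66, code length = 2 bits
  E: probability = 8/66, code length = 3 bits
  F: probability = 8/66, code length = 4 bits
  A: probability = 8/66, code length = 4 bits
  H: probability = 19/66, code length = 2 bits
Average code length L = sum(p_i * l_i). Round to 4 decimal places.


Weighted contributions p_i * l_i:
  B: (9/66) * 3 = 27/66
  G: (14/66) * 2 = 28/66
  E: (8/66) * 3 = 24/66
  F: (8/66) * 4 = 32/66
  A: (8/66) * 4 = 32/66
  H: (19/66) * 2 = 38/66
Sum = (27 + 28 + 24 + 32 + 32 + 38)/66 = 181/66

L = 181/66 = 2.7424 bits/symbol


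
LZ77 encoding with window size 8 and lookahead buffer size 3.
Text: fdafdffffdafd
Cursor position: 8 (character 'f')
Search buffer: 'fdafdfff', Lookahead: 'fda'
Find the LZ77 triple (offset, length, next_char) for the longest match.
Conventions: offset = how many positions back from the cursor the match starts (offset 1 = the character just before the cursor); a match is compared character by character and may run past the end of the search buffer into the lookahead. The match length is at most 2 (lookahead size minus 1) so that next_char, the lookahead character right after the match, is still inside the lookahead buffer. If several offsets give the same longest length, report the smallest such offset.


Try each offset into the search buffer:
  offset=1 (pos 7, char 'f'): match length 1
  offset=2 (pos 6, char 'f'): match length 1
  offset=3 (pos 5, char 'f'): match length 1
  offset=4 (pos 4, char 'd'): match length 0
  offset=5 (pos 3, char 'f'): match length 2
  offset=6 (pos 2, char 'a'): match length 0
  offset=7 (pos 1, char 'd'): match length 0
  offset=8 (pos 0, char 'f'): match length 2
Longest match has length 2, found at offsets 5, 8; take the smallest, offset 5.
next_char = character at position 8 + 2 = 10 -> 'a'

Best match: offset=5, length=2 (matching 'fd' starting at position 3)
LZ77 triple: (5, 2, 'a')


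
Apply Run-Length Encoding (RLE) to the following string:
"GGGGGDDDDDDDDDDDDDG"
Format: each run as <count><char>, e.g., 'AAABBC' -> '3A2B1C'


Scanning runs left to right:
  i=0: run of 'G' x 5 -> '5G'
  i=5: run of 'D' x 13 -> '13D'
  i=18: run of 'G' x 1 -> '1G'

RLE = 5G13D1G


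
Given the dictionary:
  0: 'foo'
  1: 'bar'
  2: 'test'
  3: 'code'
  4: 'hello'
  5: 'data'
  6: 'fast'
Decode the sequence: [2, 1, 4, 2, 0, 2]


Look up each index in the dictionary:
  2 -> 'test'
  1 -> 'bar'
  4 -> 'hello'
  2 -> 'test'
  0 -> 'foo'
  2 -> 'test'

Decoded: "test bar hello test foo test"


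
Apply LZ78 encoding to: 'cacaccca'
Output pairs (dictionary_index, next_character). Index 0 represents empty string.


LZ78 encoding steps:
Dictionary: {0: ''}
Step 1: w='' (idx 0), next='c' -> output (0, 'c'), add 'c' as idx 1
Step 2: w='' (idx 0), next='a' -> output (0, 'a'), add 'a' as idx 2
Step 3: w='c' (idx 1), next='a' -> output (1, 'a'), add 'ca' as idx 3
Step 4: w='c' (idx 1), next='c' -> output (1, 'c'), add 'cc' as idx 4
Step 5: w='ca' (idx 3), end of input -> output (3, '')


Encoded: [(0, 'c'), (0, 'a'), (1, 'a'), (1, 'c'), (3, '')]


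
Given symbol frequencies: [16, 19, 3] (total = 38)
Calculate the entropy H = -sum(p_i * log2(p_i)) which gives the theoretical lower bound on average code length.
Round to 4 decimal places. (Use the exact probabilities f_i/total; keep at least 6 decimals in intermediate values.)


Per-symbol terms -p_i * log2(p_i) with p_i = f_i/38:
  p = 16/38 = 0.421053: log2(p) = -1.247928, -p*log2(p) = 0.525443
  p = 19/38 = 0.500000: log2(p) = -1.000000, -p*log2(p) = 0.500000
  p = 3/38 = 0.078947: log2(p) = -3.662965, -p*log2(p) = 0.289181
H = 0.525443 + 0.500000 + 0.289181 = 1.314624

H = 1.3146 bits/symbol


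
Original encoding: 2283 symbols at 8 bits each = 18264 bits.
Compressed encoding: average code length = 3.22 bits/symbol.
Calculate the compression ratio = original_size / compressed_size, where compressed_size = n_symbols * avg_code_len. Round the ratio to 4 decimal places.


original_size = n_symbols * orig_bits = 2283 * 8 = 18264 bits
compressed_size = n_symbols * avg_code_len = 2283 * 3.22 = 7351.26 bits
ratio = original_size / compressed_size = 18264 / 7351.26 = 2.4845

Compression ratio = 2.4845


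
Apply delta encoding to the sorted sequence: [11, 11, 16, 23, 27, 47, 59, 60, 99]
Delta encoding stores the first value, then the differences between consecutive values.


First value: 11
Deltas:
  11 - 11 = 0
  16 - 11 = 5
  23 - 16 = 7
  27 - 23 = 4
  47 - 27 = 20
  59 - 47 = 12
  60 - 59 = 1
  99 - 60 = 39


Delta encoded: [11, 0, 5, 7, 4, 20, 12, 1, 39]


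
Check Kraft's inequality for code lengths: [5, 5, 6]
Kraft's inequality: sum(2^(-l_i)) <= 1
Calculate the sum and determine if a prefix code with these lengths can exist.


Sum = 2^(-5) + 2^(-5) + 2^(-6)
    = 0.03125 + 0.03125 + 0.015625
    = 5/64 = 0.078125
Since 0.078125 <= 1, Kraft's inequality IS satisfied.
A prefix code with these lengths CAN exist.

Kraft sum = 0.078125. Satisfied.


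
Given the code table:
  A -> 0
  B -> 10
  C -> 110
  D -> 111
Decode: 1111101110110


Decoding:
111 -> D
110 -> C
111 -> D
0 -> A
110 -> C


Result: DCDAC


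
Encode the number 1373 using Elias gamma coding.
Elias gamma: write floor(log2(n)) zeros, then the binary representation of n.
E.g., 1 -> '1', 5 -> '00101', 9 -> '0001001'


num_bits = floor(log2(1373)) + 1 = 11
leading_zeros = num_bits - 1 = 10
binary(1373) = 10101011101

Elias gamma(1373) = '0000000000' + '10101011101' = 000000000010101011101 (21 bits)


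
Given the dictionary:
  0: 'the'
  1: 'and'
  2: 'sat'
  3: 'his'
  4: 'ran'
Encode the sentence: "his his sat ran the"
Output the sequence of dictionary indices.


Look up each word in the dictionary:
  'his' -> 3
  'his' -> 3
  'sat' -> 2
  'ran' -> 4
  'the' -> 0

Encoded: [3, 3, 2, 4, 0]


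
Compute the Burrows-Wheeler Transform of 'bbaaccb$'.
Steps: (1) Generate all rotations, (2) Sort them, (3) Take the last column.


Rotations (sorted):
  0: $bbaaccb -> last char: b
  1: aaccb$bb -> last char: b
  2: accb$bba -> last char: a
  3: b$bbaacc -> last char: c
  4: baaccb$b -> last char: b
  5: bbaaccb$ -> last char: $
  6: cb$bbaac -> last char: c
  7: ccb$bbaa -> last char: a


BWT = bbacb$ca


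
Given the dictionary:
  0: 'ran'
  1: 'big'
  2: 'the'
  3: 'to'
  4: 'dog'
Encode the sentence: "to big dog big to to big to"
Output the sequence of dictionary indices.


Look up each word in the dictionary:
  'to' -> 3
  'big' -> 1
  'dog' -> 4
  'big' -> 1
  'to' -> 3
  'to' -> 3
  'big' -> 1
  'to' -> 3

Encoded: [3, 1, 4, 1, 3, 3, 1, 3]


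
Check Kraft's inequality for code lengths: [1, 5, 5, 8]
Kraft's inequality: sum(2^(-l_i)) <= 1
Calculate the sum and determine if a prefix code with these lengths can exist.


Sum = 2^(-1) + 2^(-5) + 2^(-5) + 2^(-8)
    = 0.5 + 0.03125 + 0.03125 + 0.00390625
    = 145/256 = 0.56640625
Since 0.56640625 <= 1, Kraft's inequality IS satisfied.
A prefix code with these lengths CAN exist.

Kraft sum = 0.56640625. Satisfied.


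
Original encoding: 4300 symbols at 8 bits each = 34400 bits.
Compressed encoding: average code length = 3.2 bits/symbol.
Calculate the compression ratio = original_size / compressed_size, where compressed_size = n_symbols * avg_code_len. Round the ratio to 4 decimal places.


original_size = n_symbols * orig_bits = 4300 * 8 = 34400 bits
compressed_size = n_symbols * avg_code_len = 4300 * 3.2 = 13760.0 bits
ratio = original_size / compressed_size = 34400 / 13760.0 = 2.5

Compression ratio = 2.5


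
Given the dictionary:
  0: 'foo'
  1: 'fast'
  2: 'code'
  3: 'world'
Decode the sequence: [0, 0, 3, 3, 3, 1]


Look up each index in the dictionary:
  0 -> 'foo'
  0 -> 'foo'
  3 -> 'world'
  3 -> 'world'
  3 -> 'world'
  1 -> 'fast'

Decoded: "foo foo world world world fast"


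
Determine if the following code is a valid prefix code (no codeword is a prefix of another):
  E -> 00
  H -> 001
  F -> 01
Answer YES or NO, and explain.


Checking each pair (does one codeword prefix another?):
  E='00' vs H='001': prefix -- VIOLATION

NO -- this is NOT a valid prefix code. E (00) is a prefix of H (001).


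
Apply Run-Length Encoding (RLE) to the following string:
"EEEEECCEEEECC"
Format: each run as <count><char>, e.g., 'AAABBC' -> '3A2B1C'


Scanning runs left to right:
  i=0: run of 'E' x 5 -> '5E'
  i=5: run of 'C' x 2 -> '2C'
  i=7: run of 'E' x 4 -> '4E'
  i=11: run of 'C' x 2 -> '2C'

RLE = 5E2C4E2C


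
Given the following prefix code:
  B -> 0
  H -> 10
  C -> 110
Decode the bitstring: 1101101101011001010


Decoding step by step:
Bits 110 -> C
Bits 110 -> C
Bits 110 -> C
Bits 10 -> H
Bits 110 -> C
Bits 0 -> B
Bits 10 -> H
Bits 10 -> H


Decoded message: CCCHCBHH


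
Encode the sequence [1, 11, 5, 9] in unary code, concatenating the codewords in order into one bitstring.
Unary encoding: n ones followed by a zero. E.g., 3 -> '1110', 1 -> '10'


Encode each number as n ones followed by a terminating 0:
  1 -> 10 (2 bits)
  11 -> 111111111110 (12 bits)
  5 -> 111110 (6 bits)
  9 -> 1111111110 (10 bits)
Total length = 2 + 12 + 6 + 10 = 30 bits.

Unary([1, 11, 5, 9]) = 101111111111101111101111111110 (30 bits)


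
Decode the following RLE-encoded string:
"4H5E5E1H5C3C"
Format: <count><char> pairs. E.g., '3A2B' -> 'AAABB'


Expanding each <count><char> pair:
  4H -> 'HHHH'
  5E -> 'EEEEE'
  5E -> 'EEEEE'
  1H -> 'H'
  5C -> 'CCCCC'
  3C -> 'CCC'

Decoded = HHHHEEEEEEEEEEHCCCCCCCC


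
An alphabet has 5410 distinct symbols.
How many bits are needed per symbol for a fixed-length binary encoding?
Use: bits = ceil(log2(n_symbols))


log2(5410) = 12.4014
Bracket: 2^12 = 4096 < 5410 <= 2^13 = 8192
So ceil(log2(5410)) = 13

bits = ceil(log2(5410)) = ceil(12.4014) = 13 bits


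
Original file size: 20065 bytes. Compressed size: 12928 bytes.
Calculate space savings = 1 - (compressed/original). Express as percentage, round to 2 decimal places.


ratio = compressed/original = 12928/20065 = 0.644306
savings = 1 - ratio = 1 - 0.644306 = 0.355694
as a percentage: 0.355694 * 100 = 35.57%

Space savings = 1 - 12928/20065 = 35.57%


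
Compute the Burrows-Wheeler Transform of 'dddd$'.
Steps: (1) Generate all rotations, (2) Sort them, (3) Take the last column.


Rotations (sorted):
  0: $dddd -> last char: d
  1: d$ddd -> last char: d
  2: dd$dd -> last char: d
  3: ddd$d -> last char: d
  4: dddd$ -> last char: $


BWT = dddd$


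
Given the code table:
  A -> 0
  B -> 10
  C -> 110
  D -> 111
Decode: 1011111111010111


Decoding:
10 -> B
111 -> D
111 -> D
110 -> C
10 -> B
111 -> D


Result: BDDCBD


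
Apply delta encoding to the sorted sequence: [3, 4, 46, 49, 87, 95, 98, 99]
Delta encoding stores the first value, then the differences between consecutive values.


First value: 3
Deltas:
  4 - 3 = 1
  46 - 4 = 42
  49 - 46 = 3
  87 - 49 = 38
  95 - 87 = 8
  98 - 95 = 3
  99 - 98 = 1


Delta encoded: [3, 1, 42, 3, 38, 8, 3, 1]


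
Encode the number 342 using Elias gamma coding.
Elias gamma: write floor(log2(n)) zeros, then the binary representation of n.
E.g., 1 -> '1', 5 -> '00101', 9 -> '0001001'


num_bits = floor(log2(342)) + 1 = 9
leading_zeros = num_bits - 1 = 8
binary(342) = 101010110

Elias gamma(342) = '00000000' + '101010110' = 00000000101010110 (17 bits)


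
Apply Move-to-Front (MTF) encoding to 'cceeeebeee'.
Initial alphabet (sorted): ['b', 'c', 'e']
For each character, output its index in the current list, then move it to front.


MTF encoding:
'c': index 1 in ['b', 'c', 'e'] -> ['c', 'b', 'e']
'c': index 0 in ['c', 'b', 'e'] -> ['c', 'b', 'e']
'e': index 2 in ['c', 'b', 'e'] -> ['e', 'c', 'b']
'e': index 0 in ['e', 'c', 'b'] -> ['e', 'c', 'b']
'e': index 0 in ['e', 'c', 'b'] -> ['e', 'c', 'b']
'e': index 0 in ['e', 'c', 'b'] -> ['e', 'c', 'b']
'b': index 2 in ['e', 'c', 'b'] -> ['b', 'e', 'c']
'e': index 1 in ['b', 'e', 'c'] -> ['e', 'b', 'c']
'e': index 0 in ['e', 'b', 'c'] -> ['e', 'b', 'c']
'e': index 0 in ['e', 'b', 'c'] -> ['e', 'b', 'c']


Output: [1, 0, 2, 0, 0, 0, 2, 1, 0, 0]


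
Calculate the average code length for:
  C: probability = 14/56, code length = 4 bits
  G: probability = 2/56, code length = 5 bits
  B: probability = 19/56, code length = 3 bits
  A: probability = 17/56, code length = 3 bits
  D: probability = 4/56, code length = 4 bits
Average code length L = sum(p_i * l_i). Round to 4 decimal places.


Weighted contributions p_i * l_i:
  C: (14/56) * 4 = 56/56
  G: (2/56) * 5 = 10/56
  B: (19/56) * 3 = 57/56
  A: (17/56) * 3 = 51/56
  D: (4/56) * 4 = 16/56
Sum = (56 + 10 + 57 + 51 + 16)/56 = 190/56

L = 190/56 = 3.3929 bits/symbol


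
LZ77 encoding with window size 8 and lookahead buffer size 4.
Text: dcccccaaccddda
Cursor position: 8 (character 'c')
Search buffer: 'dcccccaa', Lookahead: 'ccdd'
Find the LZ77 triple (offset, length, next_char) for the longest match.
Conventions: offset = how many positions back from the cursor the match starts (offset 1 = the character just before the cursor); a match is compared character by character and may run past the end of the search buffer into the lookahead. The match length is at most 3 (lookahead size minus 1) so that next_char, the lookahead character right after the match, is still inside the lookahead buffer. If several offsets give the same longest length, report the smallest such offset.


Try each offset into the search buffer:
  offset=1 (pos 7, char 'a'): match length 0
  offset=2 (pos 6, char 'a'): match length 0
  offset=3 (pos 5, char 'c'): match length 1
  offset=4 (pos 4, char 'c'): match length 2
  offset=5 (pos 3, char 'c'): match length 2
  offset=6 (pos 2, char 'c'): match length 2
  offset=7 (pos 1, char 'c'): match length 2
  offset=8 (pos 0, char 'd'): match length 0
Longest match has length 2, found at offsets 4, 5, 6, 7; take the smallest, offset 4.
next_char = character at position 8 + 2 = 10 -> 'd'

Best match: offset=4, length=2 (matching 'cc' starting at position 4)
LZ77 triple: (4, 2, 'd')


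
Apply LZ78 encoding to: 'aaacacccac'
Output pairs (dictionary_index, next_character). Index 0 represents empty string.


LZ78 encoding steps:
Dictionary: {0: ''}
Step 1: w='' (idx 0), next='a' -> output (0, 'a'), add 'a' as idx 1
Step 2: w='a' (idx 1), next='a' -> output (1, 'a'), add 'aa' as idx 2
Step 3: w='' (idx 0), next='c' -> output (0, 'c'), add 'c' as idx 3
Step 4: w='a' (idx 1), next='c' -> output (1, 'c'), add 'ac' as idx 4
Step 5: w='c' (idx 3), next='c' -> output (3, 'c'), add 'cc' as idx 5
Step 6: w='ac' (idx 4), end of input -> output (4, '')


Encoded: [(0, 'a'), (1, 'a'), (0, 'c'), (1, 'c'), (3, 'c'), (4, '')]


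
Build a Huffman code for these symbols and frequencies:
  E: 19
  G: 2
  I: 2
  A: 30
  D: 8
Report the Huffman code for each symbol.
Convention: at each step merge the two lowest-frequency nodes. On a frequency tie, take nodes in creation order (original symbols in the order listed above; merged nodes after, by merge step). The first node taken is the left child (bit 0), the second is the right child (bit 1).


Huffman tree construction:
Step 1: Merge G(2) + I(2) = 4
Step 2: Merge (G+I)(4) + D(8) = 12
Step 3: Merge ((G+I)+D)(12) + E(19) = 31
Step 4: Merge A(30) + (((G+I)+D)+E)(31) = 61
Read each symbol's code off the tree from the root (left child = 0, right child = 1).

Codes:
  E: 11 (length 2)
  G: 1000 (length 4)
  I: 1001 (length 4)
  A: 0 (length 1)
  D: 101 (length 3)
Average code length: 108/61 = 1.7705 bits/symbol


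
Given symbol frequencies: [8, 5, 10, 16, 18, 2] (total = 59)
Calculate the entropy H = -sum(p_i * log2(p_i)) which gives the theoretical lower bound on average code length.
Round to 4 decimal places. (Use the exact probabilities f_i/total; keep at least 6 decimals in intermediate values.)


Per-symbol terms -p_i * log2(p_i) with p_i = f_i/59:
  p = 8/59 = 0.135593: log2(p) = -2.882643, -p*log2(p) = 0.390867
  p = 5/59 = 0.084746: log2(p) = -3.560715, -p*log2(p) = 0.301756
  p = 10/59 = 0.169492: log2(p) = -2.560715, -p*log2(p) = 0.434019
  p = 16/59 = 0.271186: log2(p) = -1.882643, -p*log2(p) = 0.510547
  p = 18/59 = 0.305085: log2(p) = -1.712718, -p*log2(p) = 0.522524
  p = 2/59 = 0.033898: log2(p) = -4.882643, -p*log2(p) = 0.165513
H = 0.390867 + 0.301756 + 0.434019 + 0.510547 + 0.522524 + 0.165513 = 2.325226

H = 2.3252 bits/symbol


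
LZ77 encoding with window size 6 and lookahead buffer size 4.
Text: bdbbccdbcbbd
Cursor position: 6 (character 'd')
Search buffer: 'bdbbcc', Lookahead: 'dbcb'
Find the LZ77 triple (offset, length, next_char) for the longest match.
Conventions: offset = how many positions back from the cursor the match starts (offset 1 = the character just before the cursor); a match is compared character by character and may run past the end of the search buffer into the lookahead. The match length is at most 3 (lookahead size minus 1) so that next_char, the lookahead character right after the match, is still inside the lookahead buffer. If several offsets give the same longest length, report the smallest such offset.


Try each offset into the search buffer:
  offset=1 (pos 5, char 'c'): match length 0
  offset=2 (pos 4, char 'c'): match length 0
  offset=3 (pos 3, char 'b'): match length 0
  offset=4 (pos 2, char 'b'): match length 0
  offset=5 (pos 1, char 'd'): match length 2
  offset=6 (pos 0, char 'b'): match length 0
Longest match has length 2 at offset 5.
next_char = character at position 6 + 2 = 8 -> 'c'

Best match: offset=5, length=2 (matching 'db' starting at position 1)
LZ77 triple: (5, 2, 'c')


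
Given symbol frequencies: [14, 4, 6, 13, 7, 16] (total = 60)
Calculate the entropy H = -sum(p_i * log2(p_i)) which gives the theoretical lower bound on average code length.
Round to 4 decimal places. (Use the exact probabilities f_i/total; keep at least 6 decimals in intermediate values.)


Per-symbol terms -p_i * log2(p_i) with p_i = f_i/60:
  p = 14/60 = 0.233333: log2(p) = -2.099536, -p*log2(p) = 0.489892
  p = 4/60 = 0.066667: log2(p) = -3.906891, -p*log2(p) = 0.260459
  p = 6/60 = 0.100000: log2(p) = -3.321928, -p*log2(p) = 0.332193
  p = 13/60 = 0.216667: log2(p) = -2.206451, -p*log2(p) = 0.478064
  p = 7/60 = 0.116667: log2(p) = -3.099536, -p*log2(p) = 0.361612
  p = 16/60 = 0.266667: log2(p) = -1.906891, -p*log2(p) = 0.508504
H = 0.489892 + 0.260459 + 0.332193 + 0.478064 + 0.361612 + 0.508504 = 2.430724

H = 2.4307 bits/symbol


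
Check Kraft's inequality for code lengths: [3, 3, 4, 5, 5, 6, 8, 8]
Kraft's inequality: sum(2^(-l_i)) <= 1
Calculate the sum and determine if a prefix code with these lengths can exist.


Sum = 2^(-3) + 2^(-3) + 2^(-4) + 2^(-5) + 2^(-5) + 2^(-6) + 2^(-8) + 2^(-8)
    = 0.125 + 0.125 + 0.0625 + 0.03125 + 0.03125 + 0.015625 + 0.00390625 + 0.00390625
    = 102/256 = 0.3984375
Since 0.3984375 <= 1, Kraft's inequality IS satisfied.
A prefix code with these lengths CAN exist.

Kraft sum = 0.3984375. Satisfied.


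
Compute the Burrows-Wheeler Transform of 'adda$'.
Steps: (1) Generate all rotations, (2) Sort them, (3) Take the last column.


Rotations (sorted):
  0: $adda -> last char: a
  1: a$add -> last char: d
  2: adda$ -> last char: $
  3: da$ad -> last char: d
  4: dda$a -> last char: a


BWT = ad$da


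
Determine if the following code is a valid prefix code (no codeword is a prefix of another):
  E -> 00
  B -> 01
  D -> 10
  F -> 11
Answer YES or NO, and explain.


Checking each pair (does one codeword prefix another?):
  E='00' vs B='01': no prefix
  E='00' vs D='10': no prefix
  E='00' vs F='11': no prefix
  B='01' vs E='00': no prefix
  B='01' vs D='10': no prefix
  B='01' vs F='11': no prefix
  D='10' vs E='00': no prefix
  D='10' vs B='01': no prefix
  D='10' vs F='11': no prefix
  F='11' vs E='00': no prefix
  F='11' vs B='01': no prefix
  F='11' vs D='10': no prefix
No violation found over all pairs.

YES -- this is a valid prefix code. No codeword is a prefix of any other codeword.


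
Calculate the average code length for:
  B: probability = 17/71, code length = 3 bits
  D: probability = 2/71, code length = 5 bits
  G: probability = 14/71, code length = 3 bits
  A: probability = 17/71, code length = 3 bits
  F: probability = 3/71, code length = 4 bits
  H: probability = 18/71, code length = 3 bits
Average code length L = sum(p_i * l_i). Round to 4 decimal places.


Weighted contributions p_i * l_i:
  B: (17/71) * 3 = 51/71
  D: (2/71) * 5 = 10/71
  G: (14/71) * 3 = 42/71
  A: (17/71) * 3 = 51/71
  F: (3/71) * 4 = 12/71
  H: (18/71) * 3 = 54/71
Sum = (51 + 10 + 42 + 51 + 12 + 54)/71 = 220/71

L = 220/71 = 3.0986 bits/symbol


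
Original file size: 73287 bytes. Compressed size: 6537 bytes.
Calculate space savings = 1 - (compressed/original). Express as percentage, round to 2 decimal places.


ratio = compressed/original = 6537/73287 = 0.089197
savings = 1 - ratio = 1 - 0.089197 = 0.910803
as a percentage: 0.910803 * 100 = 91.08%

Space savings = 1 - 6537/73287 = 91.08%


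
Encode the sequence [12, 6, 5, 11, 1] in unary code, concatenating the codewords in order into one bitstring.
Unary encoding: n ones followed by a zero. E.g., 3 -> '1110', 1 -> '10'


Encode each number as n ones followed by a terminating 0:
  12 -> 1111111111110 (13 bits)
  6 -> 1111110 (7 bits)
  5 -> 111110 (6 bits)
  11 -> 111111111110 (12 bits)
  1 -> 10 (2 bits)
Total length = 13 + 7 + 6 + 12 + 2 = 40 bits.

Unary([12, 6, 5, 11, 1]) = 1111111111110111111011111011111111111010 (40 bits)


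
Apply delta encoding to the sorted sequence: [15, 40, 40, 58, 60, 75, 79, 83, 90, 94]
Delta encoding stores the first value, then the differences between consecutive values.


First value: 15
Deltas:
  40 - 15 = 25
  40 - 40 = 0
  58 - 40 = 18
  60 - 58 = 2
  75 - 60 = 15
  79 - 75 = 4
  83 - 79 = 4
  90 - 83 = 7
  94 - 90 = 4


Delta encoded: [15, 25, 0, 18, 2, 15, 4, 4, 7, 4]


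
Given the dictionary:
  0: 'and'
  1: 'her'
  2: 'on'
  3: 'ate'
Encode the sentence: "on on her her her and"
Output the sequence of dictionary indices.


Look up each word in the dictionary:
  'on' -> 2
  'on' -> 2
  'her' -> 1
  'her' -> 1
  'her' -> 1
  'and' -> 0

Encoded: [2, 2, 1, 1, 1, 0]


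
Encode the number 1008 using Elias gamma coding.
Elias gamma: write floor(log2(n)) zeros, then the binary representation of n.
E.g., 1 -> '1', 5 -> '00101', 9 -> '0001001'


num_bits = floor(log2(1008)) + 1 = 10
leading_zeros = num_bits - 1 = 9
binary(1008) = 1111110000

Elias gamma(1008) = '000000000' + '1111110000' = 0000000001111110000 (19 bits)


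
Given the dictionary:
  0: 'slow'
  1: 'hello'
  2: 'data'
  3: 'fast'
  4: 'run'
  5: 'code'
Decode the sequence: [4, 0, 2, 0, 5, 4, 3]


Look up each index in the dictionary:
  4 -> 'run'
  0 -> 'slow'
  2 -> 'data'
  0 -> 'slow'
  5 -> 'code'
  4 -> 'run'
  3 -> 'fast'

Decoded: "run slow data slow code run fast"


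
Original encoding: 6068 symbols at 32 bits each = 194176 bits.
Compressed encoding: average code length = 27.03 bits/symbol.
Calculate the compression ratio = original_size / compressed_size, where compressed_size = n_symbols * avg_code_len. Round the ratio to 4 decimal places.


original_size = n_symbols * orig_bits = 6068 * 32 = 194176 bits
compressed_size = n_symbols * avg_code_len = 6068 * 27.03 = 164018.04 bits
ratio = original_size / compressed_size = 194176 / 164018.04 = 1.1839

Compression ratio = 1.1839


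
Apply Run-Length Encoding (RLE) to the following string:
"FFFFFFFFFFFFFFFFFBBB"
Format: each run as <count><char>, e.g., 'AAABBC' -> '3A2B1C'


Scanning runs left to right:
  i=0: run of 'F' x 17 -> '17F'
  i=17: run of 'B' x 3 -> '3B'

RLE = 17F3B


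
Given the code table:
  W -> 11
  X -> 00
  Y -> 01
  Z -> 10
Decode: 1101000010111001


Decoding:
11 -> W
01 -> Y
00 -> X
00 -> X
10 -> Z
11 -> W
10 -> Z
01 -> Y


Result: WYXXZWZY


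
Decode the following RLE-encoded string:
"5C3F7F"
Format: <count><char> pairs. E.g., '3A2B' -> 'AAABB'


Expanding each <count><char> pair:
  5C -> 'CCCCC'
  3F -> 'FFF'
  7F -> 'FFFFFFF'

Decoded = CCCCCFFFFFFFFFF


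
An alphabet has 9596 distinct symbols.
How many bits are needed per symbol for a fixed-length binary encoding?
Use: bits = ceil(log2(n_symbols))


log2(9596) = 13.2282
Bracket: 2^13 = 8192 < 9596 <= 2^14 = 16384
So ceil(log2(9596)) = 14

bits = ceil(log2(9596)) = ceil(13.2282) = 14 bits


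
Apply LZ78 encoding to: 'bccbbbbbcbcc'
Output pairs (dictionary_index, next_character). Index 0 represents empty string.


LZ78 encoding steps:
Dictionary: {0: ''}
Step 1: w='' (idx 0), next='b' -> output (0, 'b'), add 'b' as idx 1
Step 2: w='' (idx 0), next='c' -> output (0, 'c'), add 'c' as idx 2
Step 3: w='c' (idx 2), next='b' -> output (2, 'b'), add 'cb' as idx 3
Step 4: w='b' (idx 1), next='b' -> output (1, 'b'), add 'bb' as idx 4
Step 5: w='bb' (idx 4), next='c' -> output (4, 'c'), add 'bbc' as idx 5
Step 6: w='b' (idx 1), next='c' -> output (1, 'c'), add 'bc' as idx 6
Step 7: w='c' (idx 2), end of input -> output (2, '')


Encoded: [(0, 'b'), (0, 'c'), (2, 'b'), (1, 'b'), (4, 'c'), (1, 'c'), (2, '')]


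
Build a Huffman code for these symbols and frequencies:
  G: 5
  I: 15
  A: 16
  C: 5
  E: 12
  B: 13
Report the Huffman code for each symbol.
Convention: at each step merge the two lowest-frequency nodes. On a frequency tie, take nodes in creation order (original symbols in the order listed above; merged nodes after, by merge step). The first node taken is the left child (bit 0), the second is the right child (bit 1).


Huffman tree construction:
Step 1: Merge G(5) + C(5) = 10
Step 2: Merge (G+C)(10) + E(12) = 22
Step 3: Merge B(13) + I(15) = 28
Step 4: Merge A(16) + ((G+C)+E)(22) = 38
Step 5: Merge (B+I)(28) + (A+((G+C)+E))(38) = 66
Read each symbol's code off the tree from the root (left child = 0, right child = 1).

Codes:
  G: 1100 (length 4)
  I: 01 (length 2)
  A: 10 (length 2)
  C: 1101 (length 4)
  E: 111 (length 3)
  B: 00 (length 2)
Average code length: 164/66 = 2.4848 bits/symbol


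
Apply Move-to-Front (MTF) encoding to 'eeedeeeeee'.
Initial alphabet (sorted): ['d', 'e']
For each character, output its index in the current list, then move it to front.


MTF encoding:
'e': index 1 in ['d', 'e'] -> ['e', 'd']
'e': index 0 in ['e', 'd'] -> ['e', 'd']
'e': index 0 in ['e', 'd'] -> ['e', 'd']
'd': index 1 in ['e', 'd'] -> ['d', 'e']
'e': index 1 in ['d', 'e'] -> ['e', 'd']
'e': index 0 in ['e', 'd'] -> ['e', 'd']
'e': index 0 in ['e', 'd'] -> ['e', 'd']
'e': index 0 in ['e', 'd'] -> ['e', 'd']
'e': index 0 in ['e', 'd'] -> ['e', 'd']
'e': index 0 in ['e', 'd'] -> ['e', 'd']


Output: [1, 0, 0, 1, 1, 0, 0, 0, 0, 0]


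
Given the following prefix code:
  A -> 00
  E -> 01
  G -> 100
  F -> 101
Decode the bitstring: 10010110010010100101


Decoding step by step:
Bits 100 -> G
Bits 101 -> F
Bits 100 -> G
Bits 100 -> G
Bits 101 -> F
Bits 00 -> A
Bits 101 -> F


Decoded message: GFGGFAF


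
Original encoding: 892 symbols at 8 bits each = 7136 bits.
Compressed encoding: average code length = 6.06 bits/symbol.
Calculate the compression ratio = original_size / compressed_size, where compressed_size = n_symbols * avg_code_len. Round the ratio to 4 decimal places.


original_size = n_symbols * orig_bits = 892 * 8 = 7136 bits
compressed_size = n_symbols * avg_code_len = 892 * 6.06 = 5405.52 bits
ratio = original_size / compressed_size = 7136 / 5405.52 = 1.3201

Compression ratio = 1.3201


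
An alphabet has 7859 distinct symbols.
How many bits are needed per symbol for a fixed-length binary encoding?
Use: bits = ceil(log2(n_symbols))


log2(7859) = 12.9401
Bracket: 2^12 = 4096 < 7859 <= 2^13 = 8192
So ceil(log2(7859)) = 13

bits = ceil(log2(7859)) = ceil(12.9401) = 13 bits
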